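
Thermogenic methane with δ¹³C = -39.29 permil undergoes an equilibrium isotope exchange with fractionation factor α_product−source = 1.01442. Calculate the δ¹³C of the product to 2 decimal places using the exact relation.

-25.44 permil

δ_product = (δ_source + 1000)·α − 1000
δ_product = (-39.29 + 1000) × 1.01442 − 1000
δ_product = 974.563 − 1000 = -25.437 permil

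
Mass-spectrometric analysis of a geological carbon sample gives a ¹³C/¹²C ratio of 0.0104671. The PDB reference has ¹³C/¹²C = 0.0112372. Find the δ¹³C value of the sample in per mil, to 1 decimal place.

δ¹³C = (R_sample / R_standard − 1) × 1000
R_sample / R_standard = 0.0104671 / 0.0112372 = 0.931469
δ¹³C = (0.931469 − 1) × 1000 = -68.53 per mil

-68.5 per mil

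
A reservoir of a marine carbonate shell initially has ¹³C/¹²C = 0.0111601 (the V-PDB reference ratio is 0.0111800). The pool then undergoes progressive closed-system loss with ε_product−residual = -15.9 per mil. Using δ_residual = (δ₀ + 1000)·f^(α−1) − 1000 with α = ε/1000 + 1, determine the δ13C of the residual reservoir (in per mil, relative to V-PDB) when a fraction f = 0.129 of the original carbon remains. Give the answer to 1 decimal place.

31.3 per mil

δ₀ = (0.0111601/0.0111800 − 1)×1000 = (0.998220 − 1)×1000 = -1.780 per mil
α − 1 = ε/1000 = -0.0159
f^(α−1) = 0.129^(-0.0159) = 1.033098
δ_res = (-1.780 + 1000) × 1.033098 − 1000 = 1031.259 − 1000 = 31.26 per mil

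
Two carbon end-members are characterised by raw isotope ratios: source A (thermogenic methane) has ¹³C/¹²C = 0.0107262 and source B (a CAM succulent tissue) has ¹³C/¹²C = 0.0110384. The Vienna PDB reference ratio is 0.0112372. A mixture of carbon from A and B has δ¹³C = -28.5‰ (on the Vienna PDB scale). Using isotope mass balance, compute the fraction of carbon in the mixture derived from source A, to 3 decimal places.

δ_A = (0.0107262/0.0112372 − 1)×1000 = (0.954526 − 1)×1000 = -45.474‰
δ_B = (0.0110384/0.0112372 − 1)×1000 = (0.982309 − 1)×1000 = -17.691‰
f_A = (δ_mix − δ_B)/(δ_A − δ_B) = (-28.5 − (-17.691))/(-45.474 − (-17.691))
f_A = -10.809 / -27.783 = 0.3890

0.389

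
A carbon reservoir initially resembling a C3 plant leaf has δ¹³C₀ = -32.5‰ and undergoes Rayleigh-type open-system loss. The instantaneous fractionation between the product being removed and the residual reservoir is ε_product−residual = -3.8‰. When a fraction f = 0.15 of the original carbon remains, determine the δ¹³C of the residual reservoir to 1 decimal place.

-25.5‰

Rayleigh residual: δ_res = (δ₀ + 1000)·f^(α−1) − 1000
α = ε/1000 + 1 = 0.99620, so α − 1 = -0.00380
f^(α−1) = 0.15^(-0.00380) = 1.007235
δ_res = (-32.5 + 1000) × 1.007235 − 1000 = 974.500 − 1000 = -25.50‰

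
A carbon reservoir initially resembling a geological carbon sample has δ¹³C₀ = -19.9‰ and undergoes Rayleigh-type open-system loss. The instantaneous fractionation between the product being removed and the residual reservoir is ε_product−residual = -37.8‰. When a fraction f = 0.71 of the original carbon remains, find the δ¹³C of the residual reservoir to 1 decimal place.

-7.1‰

Rayleigh residual: δ_res = (δ₀ + 1000)·f^(α−1) − 1000
α = ε/1000 + 1 = 0.96220, so α − 1 = -0.03780
f^(α−1) = 0.71^(-0.03780) = 1.013030
δ_res = (-19.9 + 1000) × 1.013030 − 1000 = 992.871 − 1000 = -7.13‰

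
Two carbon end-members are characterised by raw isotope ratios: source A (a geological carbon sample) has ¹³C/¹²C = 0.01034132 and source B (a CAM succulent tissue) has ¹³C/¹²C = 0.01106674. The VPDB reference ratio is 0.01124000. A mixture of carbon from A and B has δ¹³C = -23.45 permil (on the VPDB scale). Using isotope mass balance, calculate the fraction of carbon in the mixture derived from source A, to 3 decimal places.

δ_A = (0.01034132/0.01124000 − 1)×1000 = (0.920046 − 1)×1000 = -79.954 permil
δ_B = (0.01106674/0.01124000 − 1)×1000 = (0.984585 − 1)×1000 = -15.415 permil
f_A = (δ_mix − δ_B)/(δ_A − δ_B) = (-23.45 − (-15.415))/(-79.954 − (-15.415))
f_A = -8.035 / -64.539 = 0.1245

0.125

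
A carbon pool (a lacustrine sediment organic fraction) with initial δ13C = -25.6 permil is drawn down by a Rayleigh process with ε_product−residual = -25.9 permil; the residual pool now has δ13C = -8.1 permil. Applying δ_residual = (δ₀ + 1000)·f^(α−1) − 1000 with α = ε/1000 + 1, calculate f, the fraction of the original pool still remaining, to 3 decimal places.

α − 1 = ε/1000 = -0.0259
(δ_res + 1000)/(δ₀ + 1000) = (-8.1 + 1000)/(-25.6 + 1000) = 991.9/974.4 = 1.017960
f = 1.017960^(1/-0.0259) = exp(ln(1.017960)/-0.0259) = exp(0.01780/-0.0259)
f = exp(-0.6873) = 0.5029

0.503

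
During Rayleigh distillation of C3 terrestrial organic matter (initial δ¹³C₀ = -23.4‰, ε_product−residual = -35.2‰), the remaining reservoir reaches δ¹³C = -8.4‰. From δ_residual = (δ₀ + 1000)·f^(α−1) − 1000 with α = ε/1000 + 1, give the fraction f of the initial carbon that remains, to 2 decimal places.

0.65

α − 1 = ε/1000 = -0.0352
(δ_res + 1000)/(δ₀ + 1000) = (-8.4 + 1000)/(-23.4 + 1000) = 991.6/976.6 = 1.015359
f = 1.015359^(1/-0.0352) = exp(ln(1.015359)/-0.0352) = exp(0.01524/-0.0352)
f = exp(-0.4330) = 0.6485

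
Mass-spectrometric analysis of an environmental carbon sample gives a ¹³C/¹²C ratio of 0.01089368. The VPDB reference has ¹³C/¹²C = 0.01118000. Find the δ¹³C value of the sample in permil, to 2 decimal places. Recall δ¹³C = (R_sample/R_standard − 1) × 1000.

-25.61 permil

δ¹³C = (R_sample / R_standard − 1) × 1000
R_sample / R_standard = 0.01089368 / 0.01118000 = 0.974390
δ¹³C = (0.974390 − 1) × 1000 = -25.610 permil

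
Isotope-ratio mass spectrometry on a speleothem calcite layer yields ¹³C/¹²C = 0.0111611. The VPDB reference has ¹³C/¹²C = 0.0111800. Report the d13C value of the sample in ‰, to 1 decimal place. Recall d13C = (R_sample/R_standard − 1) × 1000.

d13C = (R_sample / R_standard − 1) × 1000
R_sample / R_standard = 0.0111611 / 0.0111800 = 0.998309
d13C = (0.998309 − 1) × 1000 = -1.69‰

-1.7‰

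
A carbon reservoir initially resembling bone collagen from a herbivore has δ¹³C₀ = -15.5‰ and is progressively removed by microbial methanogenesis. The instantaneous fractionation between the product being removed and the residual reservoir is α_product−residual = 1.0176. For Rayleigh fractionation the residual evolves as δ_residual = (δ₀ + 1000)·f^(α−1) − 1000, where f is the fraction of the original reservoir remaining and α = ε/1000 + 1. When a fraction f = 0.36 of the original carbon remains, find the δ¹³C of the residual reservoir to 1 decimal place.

-33.0‰

Rayleigh residual: δ_res = (δ₀ + 1000)·f^(α−1) − 1000
α − 1 = 0.01760
f^(α−1) = 0.36^(0.01760) = 0.982180
δ_res = (-15.5 + 1000) × 0.982180 − 1000 = 966.956 − 1000 = -33.04‰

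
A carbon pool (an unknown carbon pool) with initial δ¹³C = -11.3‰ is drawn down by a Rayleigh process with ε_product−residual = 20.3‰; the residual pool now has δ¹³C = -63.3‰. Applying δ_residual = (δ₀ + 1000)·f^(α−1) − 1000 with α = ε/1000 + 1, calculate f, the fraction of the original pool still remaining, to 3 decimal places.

0.070

α − 1 = ε/1000 = 0.0203
(δ_res + 1000)/(δ₀ + 1000) = (-63.3 + 1000)/(-11.3 + 1000) = 936.7/988.7 = 0.947406
f = 0.947406^(1/0.0203) = exp(ln(0.947406)/0.0203) = exp(-0.05403/0.0203)
f = exp(-2.6615) = 0.0698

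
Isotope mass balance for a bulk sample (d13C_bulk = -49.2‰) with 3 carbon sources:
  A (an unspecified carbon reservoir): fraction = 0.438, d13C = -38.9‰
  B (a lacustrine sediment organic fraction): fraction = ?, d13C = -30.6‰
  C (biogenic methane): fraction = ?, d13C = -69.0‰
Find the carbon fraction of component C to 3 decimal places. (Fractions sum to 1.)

0.390

Let f_C and f_B be the unknown fractions; fractions sum to 1 so f_C + f_B = 0.562.
Mass balance: Σ fᵢ·δᵢ = δ_bulk ⇒ f_C·(-69.0) + f_B·(-30.6) = -49.2 − (-17.038) = -32.162
Substitute f_B = 0.562 − f_C:
f_C·(-69.0 − -30.6) = -32.162 − 0.562×(-30.6) = -14.965
f_C = -14.965 / -38.4 = 0.3897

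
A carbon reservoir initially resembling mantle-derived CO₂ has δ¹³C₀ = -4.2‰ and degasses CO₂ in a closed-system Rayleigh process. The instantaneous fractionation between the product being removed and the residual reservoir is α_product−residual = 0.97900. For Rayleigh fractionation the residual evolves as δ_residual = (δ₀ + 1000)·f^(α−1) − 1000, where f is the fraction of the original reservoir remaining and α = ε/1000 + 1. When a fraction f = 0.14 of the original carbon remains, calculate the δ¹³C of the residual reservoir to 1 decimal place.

37.8‰

Rayleigh residual: δ_res = (δ₀ + 1000)·f^(α−1) − 1000
α − 1 = -0.02100
f^(α−1) = 0.14^(-0.02100) = 1.042153
δ_res = (-4.2 + 1000) × 1.042153 − 1000 = 1037.776 − 1000 = 37.78‰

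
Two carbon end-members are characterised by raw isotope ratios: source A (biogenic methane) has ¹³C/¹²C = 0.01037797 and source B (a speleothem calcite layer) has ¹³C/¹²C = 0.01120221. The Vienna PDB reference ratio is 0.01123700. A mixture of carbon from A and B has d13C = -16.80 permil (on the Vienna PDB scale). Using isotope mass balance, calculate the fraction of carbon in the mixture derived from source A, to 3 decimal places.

0.187

δ_A = (0.01037797/0.01123700 − 1)×1000 = (0.923553 − 1)×1000 = -76.447 permil
δ_B = (0.01120221/0.01123700 − 1)×1000 = (0.996904 − 1)×1000 = -3.096 permil
f_A = (δ_mix − δ_B)/(δ_A − δ_B) = (-16.80 − (-3.096))/(-76.447 − (-3.096))
f_A = -13.704 / -73.351 = 0.1868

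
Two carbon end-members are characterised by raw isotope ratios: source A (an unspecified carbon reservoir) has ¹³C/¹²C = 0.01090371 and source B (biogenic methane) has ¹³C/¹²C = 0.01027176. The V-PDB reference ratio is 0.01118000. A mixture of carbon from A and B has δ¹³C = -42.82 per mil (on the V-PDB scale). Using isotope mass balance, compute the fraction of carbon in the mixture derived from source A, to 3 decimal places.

0.680

δ_A = (0.01090371/0.01118000 − 1)×1000 = (0.975287 − 1)×1000 = -24.713 per mil
δ_B = (0.01027176/0.01118000 − 1)×1000 = (0.918762 − 1)×1000 = -81.238 per mil
f_A = (δ_mix − δ_B)/(δ_A − δ_B) = (-42.82 − (-81.238))/(-24.713 − (-81.238))
f_A = 38.418 / 56.525 = 0.6797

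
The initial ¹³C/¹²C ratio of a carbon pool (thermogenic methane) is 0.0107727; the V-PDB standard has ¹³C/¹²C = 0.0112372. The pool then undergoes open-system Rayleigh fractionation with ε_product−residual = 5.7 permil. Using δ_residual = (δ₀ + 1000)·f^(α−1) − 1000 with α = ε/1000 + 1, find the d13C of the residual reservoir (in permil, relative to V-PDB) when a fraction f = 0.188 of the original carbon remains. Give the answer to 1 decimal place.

-50.4 permil

δ₀ = (0.0107727/0.0112372 − 1)×1000 = (0.958664 − 1)×1000 = -41.336 permil
α − 1 = ε/1000 = 0.0057
f^(α−1) = 0.188^(0.0057) = 0.990519
δ_res = (-41.336 + 1000) × 0.990519 − 1000 = 949.575 − 1000 = -50.43 permil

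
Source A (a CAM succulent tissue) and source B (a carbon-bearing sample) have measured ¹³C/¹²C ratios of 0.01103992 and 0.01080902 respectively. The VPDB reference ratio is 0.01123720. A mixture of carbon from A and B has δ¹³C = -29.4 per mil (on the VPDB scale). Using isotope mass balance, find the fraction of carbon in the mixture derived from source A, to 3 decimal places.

δ_A = (0.01103992/0.01123720 − 1)×1000 = (0.982444 − 1)×1000 = -17.556 per mil
δ_B = (0.01080902/0.01123720 − 1)×1000 = (0.961896 − 1)×1000 = -38.104 per mil
f_A = (δ_mix − δ_B)/(δ_A − δ_B) = (-29.4 − (-38.104))/(-17.556 − (-38.104))
f_A = 8.704 / 20.548 = 0.4236

0.424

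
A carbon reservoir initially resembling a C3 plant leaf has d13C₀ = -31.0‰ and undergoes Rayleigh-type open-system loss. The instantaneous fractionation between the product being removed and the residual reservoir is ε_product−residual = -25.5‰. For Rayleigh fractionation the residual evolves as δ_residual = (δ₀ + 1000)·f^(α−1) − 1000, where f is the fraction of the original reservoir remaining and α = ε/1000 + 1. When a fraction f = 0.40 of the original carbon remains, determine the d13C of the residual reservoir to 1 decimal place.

Rayleigh residual: δ_res = (δ₀ + 1000)·f^(α−1) − 1000
α = ε/1000 + 1 = 0.97450, so α − 1 = -0.02550
f^(α−1) = 0.40^(-0.02550) = 1.023641
δ_res = (-31.0 + 1000) × 1.023641 − 1000 = 991.908 − 1000 = -8.09‰

-8.1‰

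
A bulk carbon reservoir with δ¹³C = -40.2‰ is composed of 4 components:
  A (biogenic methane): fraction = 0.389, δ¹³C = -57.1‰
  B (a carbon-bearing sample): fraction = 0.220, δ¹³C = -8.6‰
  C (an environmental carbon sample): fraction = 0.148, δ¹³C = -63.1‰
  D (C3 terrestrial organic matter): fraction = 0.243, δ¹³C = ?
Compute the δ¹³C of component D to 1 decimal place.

-27.8‰

Isotope mass balance: δ_bulk = Σ fᵢ·δᵢ.
-40.2 = 0.389×(-57.1) + 0.220×(-8.6) + 0.148×(-63.1) + 0.243×δ_D
0.243·δ_D = -40.2 − (-33.443) = -6.757
δ_D = -6.757 / 0.243 = -27.81‰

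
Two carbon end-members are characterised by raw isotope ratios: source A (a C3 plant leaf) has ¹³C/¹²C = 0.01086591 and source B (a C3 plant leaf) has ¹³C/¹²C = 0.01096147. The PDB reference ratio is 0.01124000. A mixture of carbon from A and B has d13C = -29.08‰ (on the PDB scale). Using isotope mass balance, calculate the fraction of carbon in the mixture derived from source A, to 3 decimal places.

δ_A = (0.01086591/0.01124000 − 1)×1000 = (0.966718 − 1)×1000 = -33.282‰
δ_B = (0.01096147/0.01124000 − 1)×1000 = (0.975220 − 1)×1000 = -24.780‰
f_A = (δ_mix − δ_B)/(δ_A − δ_B) = (-29.08 − (-24.780))/(-33.282 − (-24.780))
f_A = -4.300 / -8.502 = 0.5057

0.506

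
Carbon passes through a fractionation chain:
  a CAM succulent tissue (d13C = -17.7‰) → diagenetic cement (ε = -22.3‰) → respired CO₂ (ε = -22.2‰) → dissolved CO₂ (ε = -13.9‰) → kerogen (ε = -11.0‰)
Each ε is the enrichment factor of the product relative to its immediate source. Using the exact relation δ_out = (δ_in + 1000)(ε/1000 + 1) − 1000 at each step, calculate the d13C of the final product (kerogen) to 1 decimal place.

-84.2‰

step 1: δ = (-17.70 + 1000)·(-22.3/1000 + 1) − 1000 = -39.61‰
step 2: δ = (-39.61 + 1000)·(-22.2/1000 + 1) − 1000 = -60.93‰
step 3: δ = (-60.93 + 1000)·(-13.9/1000 + 1) − 1000 = -73.98‰
step 4: δ = (-73.98 + 1000)·(-11.0/1000 + 1) − 1000 = -84.17‰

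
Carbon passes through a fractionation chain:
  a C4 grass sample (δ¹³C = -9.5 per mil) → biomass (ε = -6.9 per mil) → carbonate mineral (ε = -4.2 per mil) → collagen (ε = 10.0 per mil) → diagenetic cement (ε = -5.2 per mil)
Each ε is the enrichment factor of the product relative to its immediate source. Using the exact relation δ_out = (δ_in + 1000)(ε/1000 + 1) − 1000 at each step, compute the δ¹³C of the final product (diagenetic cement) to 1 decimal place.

-15.8 per mil

step 1: δ = (-9.50 + 1000)·(-6.9/1000 + 1) − 1000 = -16.33 per mil
step 2: δ = (-16.33 + 1000)·(-4.2/1000 + 1) − 1000 = -20.47 per mil
step 3: δ = (-20.47 + 1000)·(10.0/1000 + 1) − 1000 = -10.67 per mil
step 4: δ = (-10.67 + 1000)·(-5.2/1000 + 1) − 1000 = -15.82 per mil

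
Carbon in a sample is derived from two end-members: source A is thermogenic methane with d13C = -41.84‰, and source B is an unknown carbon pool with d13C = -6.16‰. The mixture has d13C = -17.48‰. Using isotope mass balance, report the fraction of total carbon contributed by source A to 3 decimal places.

0.317

δ_mix = f_A·δ_A + (1 − f_A)·δ_B  ⇒  f_A = (δ_mix − δ_B)/(δ_A − δ_B)
f_A = (-17.48 − (-6.16)) / (-41.84 − (-6.16))
f_A = -11.32 / -35.68 = 0.3173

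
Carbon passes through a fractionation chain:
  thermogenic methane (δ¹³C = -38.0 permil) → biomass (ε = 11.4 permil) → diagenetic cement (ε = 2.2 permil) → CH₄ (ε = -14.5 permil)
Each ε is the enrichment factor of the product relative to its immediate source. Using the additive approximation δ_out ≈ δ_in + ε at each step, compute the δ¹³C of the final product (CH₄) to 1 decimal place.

-38.9 permil

step 1: δ ≈ -38.0 + (11.4) = -26.6 permil
step 2: δ ≈ -26.6 + (2.2) = -24.4 permil
step 3: δ ≈ -24.4 + (-14.5) = -38.9 permil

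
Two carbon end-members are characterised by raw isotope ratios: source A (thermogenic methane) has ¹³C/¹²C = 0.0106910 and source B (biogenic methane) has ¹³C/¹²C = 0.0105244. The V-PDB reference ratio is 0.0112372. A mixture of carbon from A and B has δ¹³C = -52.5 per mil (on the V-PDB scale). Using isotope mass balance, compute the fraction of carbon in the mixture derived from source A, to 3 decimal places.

δ_A = (0.0106910/0.0112372 − 1)×1000 = (0.951394 − 1)×1000 = -48.606 per mil
δ_B = (0.0105244/0.0112372 − 1)×1000 = (0.936568 − 1)×1000 = -63.432 per mil
f_A = (δ_mix − δ_B)/(δ_A − δ_B) = (-52.5 − (-63.432))/(-48.606 − (-63.432))
f_A = 10.932 / 14.826 = 0.7374

0.737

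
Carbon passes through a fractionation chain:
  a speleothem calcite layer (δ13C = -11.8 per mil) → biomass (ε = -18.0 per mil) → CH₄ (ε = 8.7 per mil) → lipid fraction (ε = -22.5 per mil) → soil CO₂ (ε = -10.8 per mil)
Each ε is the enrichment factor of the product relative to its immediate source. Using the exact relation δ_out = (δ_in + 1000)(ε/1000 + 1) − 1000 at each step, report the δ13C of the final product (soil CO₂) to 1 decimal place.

step 1: δ = (-11.80 + 1000)·(-18.0/1000 + 1) − 1000 = -29.59 per mil
step 2: δ = (-29.59 + 1000)·(8.7/1000 + 1) − 1000 = -21.15 per mil
step 3: δ = (-21.15 + 1000)·(-22.5/1000 + 1) − 1000 = -43.17 per mil
step 4: δ = (-43.17 + 1000)·(-10.8/1000 + 1) − 1000 = -53.50 per mil

-53.5 per mil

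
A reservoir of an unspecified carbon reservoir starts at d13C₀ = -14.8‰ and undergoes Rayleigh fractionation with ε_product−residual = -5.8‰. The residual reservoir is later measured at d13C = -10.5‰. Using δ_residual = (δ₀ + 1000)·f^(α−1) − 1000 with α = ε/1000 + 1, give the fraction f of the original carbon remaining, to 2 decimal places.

α − 1 = ε/1000 = -0.0058
(δ_res + 1000)/(δ₀ + 1000) = (-10.5 + 1000)/(-14.8 + 1000) = 989.5/985.2 = 1.004365
f = 1.004365^(1/-0.0058) = exp(ln(1.004365)/-0.0058) = exp(0.00436/-0.0058)
f = exp(-0.7509) = 0.4720

0.47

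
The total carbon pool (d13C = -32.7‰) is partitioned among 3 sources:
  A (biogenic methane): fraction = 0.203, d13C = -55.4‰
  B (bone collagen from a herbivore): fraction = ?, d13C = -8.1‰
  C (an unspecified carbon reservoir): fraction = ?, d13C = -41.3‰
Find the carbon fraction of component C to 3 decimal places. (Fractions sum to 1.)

Let f_C and f_B be the unknown fractions; fractions sum to 1 so f_C + f_B = 0.797.
Mass balance: Σ fᵢ·δᵢ = δ_bulk ⇒ f_C·(-41.3) + f_B·(-8.1) = -32.7 − (-11.246) = -21.454
Substitute f_B = 0.797 − f_C:
f_C·(-41.3 − -8.1) = -21.454 − 0.797×(-8.1) = -14.998
f_C = -14.998 / -33.2 = 0.4518

0.452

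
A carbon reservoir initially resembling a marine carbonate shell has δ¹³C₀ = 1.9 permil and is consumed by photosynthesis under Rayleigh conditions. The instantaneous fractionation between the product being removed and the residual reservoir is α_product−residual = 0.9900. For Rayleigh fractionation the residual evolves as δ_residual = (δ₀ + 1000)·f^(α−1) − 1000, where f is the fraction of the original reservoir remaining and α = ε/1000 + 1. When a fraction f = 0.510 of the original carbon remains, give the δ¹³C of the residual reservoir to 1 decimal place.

8.7 permil

Rayleigh residual: δ_res = (δ₀ + 1000)·f^(α−1) − 1000
α − 1 = -0.01000
f^(α−1) = 0.510^(-0.01000) = 1.006756
δ_res = (1.9 + 1000) × 1.006756 − 1000 = 1008.669 − 1000 = 8.67 permil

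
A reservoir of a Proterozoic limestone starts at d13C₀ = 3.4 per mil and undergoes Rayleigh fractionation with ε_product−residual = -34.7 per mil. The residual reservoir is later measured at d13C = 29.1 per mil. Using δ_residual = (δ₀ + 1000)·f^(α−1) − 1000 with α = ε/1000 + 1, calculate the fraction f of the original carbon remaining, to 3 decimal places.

0.482

α − 1 = ε/1000 = -0.0347
(δ_res + 1000)/(δ₀ + 1000) = (29.1 + 1000)/(3.4 + 1000) = 1029.1/1003.4 = 1.025613
f = 1.025613^(1/-0.0347) = exp(ln(1.025613)/-0.0347) = exp(0.02529/-0.0347)
f = exp(-0.7288) = 0.4825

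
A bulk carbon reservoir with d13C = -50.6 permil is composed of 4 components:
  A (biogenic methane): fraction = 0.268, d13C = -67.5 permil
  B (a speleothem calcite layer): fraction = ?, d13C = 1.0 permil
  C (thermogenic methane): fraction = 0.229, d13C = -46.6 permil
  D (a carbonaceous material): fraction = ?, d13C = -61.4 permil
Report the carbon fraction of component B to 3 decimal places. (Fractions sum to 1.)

Let f_B and f_D be the unknown fractions; fractions sum to 1 so f_B + f_D = 0.503.
Mass balance: Σ fᵢ·δᵢ = δ_bulk ⇒ f_B·(1.0) + f_D·(-61.4) = -50.6 − (-28.761) = -21.839
Substitute f_D = 0.503 − f_B:
f_B·(1.0 − -61.4) = -21.839 − 0.503×(-61.4) = 9.046
f_B = 9.046 / 62.4 = 0.1450

0.145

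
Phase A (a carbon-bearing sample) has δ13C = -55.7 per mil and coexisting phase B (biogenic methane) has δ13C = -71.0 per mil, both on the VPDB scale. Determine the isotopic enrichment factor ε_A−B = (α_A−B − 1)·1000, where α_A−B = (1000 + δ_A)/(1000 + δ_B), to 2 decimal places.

α_A−B = (1000 + -55.7) / (1000 + -71.0) = 944.3 / 929.0 = 1.016469
ε_A−B = (1.016469 − 1) × 1000 = 16.469 per mil
(The approximation ε ≈ δ_A − δ_B would give 15.3 per mil.)

16.47 per mil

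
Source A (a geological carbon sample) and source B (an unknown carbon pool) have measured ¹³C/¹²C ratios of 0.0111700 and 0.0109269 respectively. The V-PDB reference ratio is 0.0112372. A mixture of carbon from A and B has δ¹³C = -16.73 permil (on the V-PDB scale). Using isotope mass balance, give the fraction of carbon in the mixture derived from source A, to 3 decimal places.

0.503

δ_A = (0.0111700/0.0112372 − 1)×1000 = (0.994020 − 1)×1000 = -5.980 permil
δ_B = (0.0109269/0.0112372 − 1)×1000 = (0.972386 − 1)×1000 = -27.614 permil
f_A = (δ_mix − δ_B)/(δ_A − δ_B) = (-16.73 − (-27.614))/(-5.980 − (-27.614))
f_A = 10.884 / 21.634 = 0.5031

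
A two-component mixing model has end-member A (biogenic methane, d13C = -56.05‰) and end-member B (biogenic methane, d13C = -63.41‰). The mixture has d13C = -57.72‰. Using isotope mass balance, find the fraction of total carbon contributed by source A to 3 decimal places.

0.773

δ_mix = f_A·δ_A + (1 − f_A)·δ_B  ⇒  f_A = (δ_mix − δ_B)/(δ_A − δ_B)
f_A = (-57.72 − (-63.41)) / (-56.05 − (-63.41))
f_A = 5.69 / 7.36 = 0.7731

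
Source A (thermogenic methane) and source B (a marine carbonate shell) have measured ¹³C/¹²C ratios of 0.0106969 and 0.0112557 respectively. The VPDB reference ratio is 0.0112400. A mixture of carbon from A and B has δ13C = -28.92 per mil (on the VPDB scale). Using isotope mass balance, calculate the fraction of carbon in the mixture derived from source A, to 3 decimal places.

0.610

δ_A = (0.0106969/0.0112400 − 1)×1000 = (0.951681 − 1)×1000 = -48.319 per mil
δ_B = (0.0112557/0.0112400 − 1)×1000 = (1.001397 − 1)×1000 = 1.397 per mil
f_A = (δ_mix − δ_B)/(δ_A − δ_B) = (-28.92 − (1.397))/(-48.319 − (1.397))
f_A = -30.317 / -49.715 = 0.6098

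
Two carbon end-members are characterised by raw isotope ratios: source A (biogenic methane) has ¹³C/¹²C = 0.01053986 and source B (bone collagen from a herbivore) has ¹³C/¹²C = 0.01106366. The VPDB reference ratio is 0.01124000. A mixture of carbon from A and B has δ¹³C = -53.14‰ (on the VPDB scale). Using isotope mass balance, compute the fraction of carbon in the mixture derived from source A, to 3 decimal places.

δ_A = (0.01053986/0.01124000 − 1)×1000 = (0.937710 − 1)×1000 = -62.290‰
δ_B = (0.01106366/0.01124000 − 1)×1000 = (0.984311 − 1)×1000 = -15.689‰
f_A = (δ_mix − δ_B)/(δ_A − δ_B) = (-53.14 − (-15.689))/(-62.290 − (-15.689))
f_A = -37.451 / -46.601 = 0.8037

0.804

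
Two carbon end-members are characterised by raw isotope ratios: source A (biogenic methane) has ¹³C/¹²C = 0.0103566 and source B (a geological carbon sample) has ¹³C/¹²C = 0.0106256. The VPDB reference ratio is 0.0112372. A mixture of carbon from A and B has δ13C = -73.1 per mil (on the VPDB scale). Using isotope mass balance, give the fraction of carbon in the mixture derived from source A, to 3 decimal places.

0.780

δ_A = (0.0103566/0.0112372 − 1)×1000 = (0.921635 − 1)×1000 = -78.365 per mil
δ_B = (0.0106256/0.0112372 − 1)×1000 = (0.945574 − 1)×1000 = -54.426 per mil
f_A = (δ_mix − δ_B)/(δ_A − δ_B) = (-73.1 − (-54.426))/(-78.365 − (-54.426))
f_A = -18.674 / -23.938 = 0.7801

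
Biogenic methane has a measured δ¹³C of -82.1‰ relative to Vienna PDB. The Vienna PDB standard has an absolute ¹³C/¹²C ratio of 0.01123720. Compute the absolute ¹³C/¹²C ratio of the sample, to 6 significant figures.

R_sample = R_standard × (δ¹³C/1000 + 1)
R_sample = 0.01123720 × (-82.1/1000 + 1) = 0.01123720 × 0.917900
R_sample = 0.0103146

0.0103146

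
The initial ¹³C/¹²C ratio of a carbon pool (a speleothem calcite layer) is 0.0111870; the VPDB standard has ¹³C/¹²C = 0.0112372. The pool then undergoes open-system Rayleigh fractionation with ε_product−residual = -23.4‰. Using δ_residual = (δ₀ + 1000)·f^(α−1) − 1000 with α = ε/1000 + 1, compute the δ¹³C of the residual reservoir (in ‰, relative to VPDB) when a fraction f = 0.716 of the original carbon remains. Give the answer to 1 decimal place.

δ₀ = (0.0111870/0.0112372 − 1)×1000 = (0.995533 − 1)×1000 = -4.467‰
α − 1 = ε/1000 = -0.0234
f^(α−1) = 0.716^(-0.0234) = 1.007848
δ_res = (-4.467 + 1000) × 1.007848 − 1000 = 1003.346 − 1000 = 3.35‰

3.3‰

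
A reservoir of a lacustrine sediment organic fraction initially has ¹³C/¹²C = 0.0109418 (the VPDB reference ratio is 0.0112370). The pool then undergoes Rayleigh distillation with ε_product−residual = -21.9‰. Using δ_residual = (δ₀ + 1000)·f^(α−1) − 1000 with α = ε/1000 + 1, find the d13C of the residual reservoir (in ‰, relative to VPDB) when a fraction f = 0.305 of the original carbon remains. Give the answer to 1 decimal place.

-0.6‰

δ₀ = (0.0109418/0.0112370 − 1)×1000 = (0.973730 − 1)×1000 = -26.270‰
α − 1 = ε/1000 = -0.0219
f^(α−1) = 0.305^(-0.0219) = 1.026346
δ_res = (-26.270 + 1000) × 1.026346 − 1000 = 999.384 − 1000 = -0.62‰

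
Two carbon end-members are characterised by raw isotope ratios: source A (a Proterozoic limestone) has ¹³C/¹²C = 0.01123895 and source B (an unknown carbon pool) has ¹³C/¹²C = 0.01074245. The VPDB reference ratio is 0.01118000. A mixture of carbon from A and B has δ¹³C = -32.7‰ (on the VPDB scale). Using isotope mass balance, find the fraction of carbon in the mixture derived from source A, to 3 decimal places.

δ_A = (0.01123895/0.01118000 − 1)×1000 = (1.005273 − 1)×1000 = 5.273‰
δ_B = (0.01074245/0.01118000 − 1)×1000 = (0.960863 − 1)×1000 = -39.137‰
f_A = (δ_mix − δ_B)/(δ_A − δ_B) = (-32.7 − (-39.137))/(5.273 − (-39.137))
f_A = 6.437 / 44.410 = 0.1449

0.145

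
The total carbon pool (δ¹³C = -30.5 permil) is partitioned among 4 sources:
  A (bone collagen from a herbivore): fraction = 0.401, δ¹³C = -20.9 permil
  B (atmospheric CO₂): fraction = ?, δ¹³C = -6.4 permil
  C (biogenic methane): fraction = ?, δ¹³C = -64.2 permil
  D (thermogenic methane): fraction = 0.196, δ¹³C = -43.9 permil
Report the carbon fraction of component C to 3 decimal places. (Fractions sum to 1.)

0.189

Let f_C and f_B be the unknown fractions; fractions sum to 1 so f_C + f_B = 0.403.
Mass balance: Σ fᵢ·δᵢ = δ_bulk ⇒ f_C·(-64.2) + f_B·(-6.4) = -30.5 − (-16.985) = -13.515
Substitute f_B = 0.403 − f_C:
f_C·(-64.2 − -6.4) = -13.515 − 0.403×(-6.4) = -10.935
f_C = -10.935 / -57.8 = 0.1892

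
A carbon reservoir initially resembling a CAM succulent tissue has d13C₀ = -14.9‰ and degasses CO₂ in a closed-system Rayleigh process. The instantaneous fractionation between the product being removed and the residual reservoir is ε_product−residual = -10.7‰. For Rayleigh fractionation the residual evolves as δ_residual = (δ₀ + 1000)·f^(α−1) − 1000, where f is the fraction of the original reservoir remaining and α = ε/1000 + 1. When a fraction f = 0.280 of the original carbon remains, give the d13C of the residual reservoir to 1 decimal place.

Rayleigh residual: δ_res = (δ₀ + 1000)·f^(α−1) − 1000
α = ε/1000 + 1 = 0.98930, so α − 1 = -0.01070
f^(α−1) = 0.280^(-0.01070) = 1.013714
δ_res = (-14.9 + 1000) × 1.013714 − 1000 = 998.610 − 1000 = -1.39‰

-1.4‰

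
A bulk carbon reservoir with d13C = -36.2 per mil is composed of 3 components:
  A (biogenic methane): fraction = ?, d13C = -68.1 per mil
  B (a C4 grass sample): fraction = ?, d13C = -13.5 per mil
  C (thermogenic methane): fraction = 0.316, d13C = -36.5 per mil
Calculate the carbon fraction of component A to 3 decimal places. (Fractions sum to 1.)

Let f_A and f_B be the unknown fractions; fractions sum to 1 so f_A + f_B = 0.684.
Mass balance: Σ fᵢ·δᵢ = δ_bulk ⇒ f_A·(-68.1) + f_B·(-13.5) = -36.2 − (-11.534) = -24.666
Substitute f_B = 0.684 − f_A:
f_A·(-68.1 − -13.5) = -24.666 − 0.684×(-13.5) = -15.432
f_A = -15.432 / -54.6 = 0.2826

0.283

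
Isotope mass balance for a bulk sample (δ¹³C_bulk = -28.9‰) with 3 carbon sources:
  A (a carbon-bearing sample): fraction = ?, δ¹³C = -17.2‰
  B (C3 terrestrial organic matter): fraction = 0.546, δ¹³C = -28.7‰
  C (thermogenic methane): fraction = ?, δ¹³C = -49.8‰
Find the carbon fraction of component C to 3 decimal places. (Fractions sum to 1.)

Let f_C and f_A be the unknown fractions; fractions sum to 1 so f_C + f_A = 0.454.
Mass balance: Σ fᵢ·δᵢ = δ_bulk ⇒ f_C·(-49.8) + f_A·(-17.2) = -28.9 − (-15.670) = -13.230
Substitute f_A = 0.454 − f_C:
f_C·(-49.8 − -17.2) = -13.230 − 0.454×(-17.2) = -5.421
f_C = -5.421 / -32.6 = 0.1663

0.166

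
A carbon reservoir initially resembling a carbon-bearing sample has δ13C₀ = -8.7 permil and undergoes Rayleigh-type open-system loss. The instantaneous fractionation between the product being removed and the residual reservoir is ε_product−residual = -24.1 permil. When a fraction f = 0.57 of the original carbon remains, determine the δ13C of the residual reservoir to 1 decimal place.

Rayleigh residual: δ_res = (δ₀ + 1000)·f^(α−1) − 1000
α = ε/1000 + 1 = 0.97590, so α − 1 = -0.02410
f^(α−1) = 0.57^(-0.02410) = 1.013639
δ_res = (-8.7 + 1000) × 1.013639 − 1000 = 1004.821 − 1000 = 4.82 permil

4.8 permil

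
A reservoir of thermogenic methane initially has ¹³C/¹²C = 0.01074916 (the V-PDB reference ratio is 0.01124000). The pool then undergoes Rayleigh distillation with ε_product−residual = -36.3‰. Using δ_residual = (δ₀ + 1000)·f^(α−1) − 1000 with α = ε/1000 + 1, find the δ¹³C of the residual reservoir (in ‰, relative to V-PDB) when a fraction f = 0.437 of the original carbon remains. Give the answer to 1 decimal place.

δ₀ = (0.01074916/0.01124000 − 1)×1000 = (0.956331 − 1)×1000 = -43.669‰
α − 1 = ε/1000 = -0.0363
f^(α−1) = 0.437^(-0.0363) = 1.030506
δ_res = (-43.669 + 1000) × 1.030506 − 1000 = 985.505 − 1000 = -14.50‰

-14.5‰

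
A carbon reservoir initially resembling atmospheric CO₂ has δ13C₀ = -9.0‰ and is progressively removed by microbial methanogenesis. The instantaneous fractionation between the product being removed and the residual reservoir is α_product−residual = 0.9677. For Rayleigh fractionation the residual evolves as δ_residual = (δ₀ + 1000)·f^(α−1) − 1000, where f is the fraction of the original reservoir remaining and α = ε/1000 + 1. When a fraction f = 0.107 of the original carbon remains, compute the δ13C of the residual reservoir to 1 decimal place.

65.2‰

Rayleigh residual: δ_res = (δ₀ + 1000)·f^(α−1) − 1000
α − 1 = -0.03230
f^(α−1) = 0.107^(-0.03230) = 1.074858
δ_res = (-9.0 + 1000) × 1.074858 − 1000 = 1065.184 − 1000 = 65.18‰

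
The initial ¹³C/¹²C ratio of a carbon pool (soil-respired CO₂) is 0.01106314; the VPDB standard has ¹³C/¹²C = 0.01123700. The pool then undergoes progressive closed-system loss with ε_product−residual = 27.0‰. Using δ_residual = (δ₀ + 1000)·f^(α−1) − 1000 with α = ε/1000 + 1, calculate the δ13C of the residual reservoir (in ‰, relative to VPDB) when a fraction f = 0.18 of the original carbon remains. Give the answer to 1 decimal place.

-60.0‰

δ₀ = (0.01106314/0.01123700 − 1)×1000 = (0.984528 − 1)×1000 = -15.472‰
α − 1 = ε/1000 = 0.0270
f^(α−1) = 0.18^(0.0270) = 0.954756
δ_res = (-15.472 + 1000) × 0.954756 − 1000 = 939.984 − 1000 = -60.02‰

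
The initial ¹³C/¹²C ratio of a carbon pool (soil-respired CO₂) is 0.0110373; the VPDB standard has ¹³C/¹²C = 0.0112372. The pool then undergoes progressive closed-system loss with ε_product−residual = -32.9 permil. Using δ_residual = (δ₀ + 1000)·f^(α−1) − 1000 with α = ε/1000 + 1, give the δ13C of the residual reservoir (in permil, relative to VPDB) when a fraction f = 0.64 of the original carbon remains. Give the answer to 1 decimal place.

δ₀ = (0.0110373/0.0112372 − 1)×1000 = (0.982211 − 1)×1000 = -17.789 permil
α − 1 = ε/1000 = -0.0329
f^(α−1) = 0.64^(-0.0329) = 1.014791
δ_res = (-17.789 + 1000) × 1.014791 − 1000 = 996.739 − 1000 = -3.26 permil

-3.3 permil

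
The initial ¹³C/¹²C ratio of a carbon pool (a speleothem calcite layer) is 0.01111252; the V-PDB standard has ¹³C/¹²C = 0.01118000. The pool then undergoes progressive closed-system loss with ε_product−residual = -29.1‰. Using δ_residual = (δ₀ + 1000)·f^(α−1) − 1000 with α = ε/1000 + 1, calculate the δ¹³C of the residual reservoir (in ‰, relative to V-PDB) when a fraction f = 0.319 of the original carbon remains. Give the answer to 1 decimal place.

27.6‰

δ₀ = (0.01111252/0.01118000 − 1)×1000 = (0.993964 − 1)×1000 = -6.036‰
α − 1 = ε/1000 = -0.0291
f^(α−1) = 0.319^(-0.0291) = 1.033808
δ_res = (-6.036 + 1000) × 1.033808 − 1000 = 1027.568 − 1000 = 27.57‰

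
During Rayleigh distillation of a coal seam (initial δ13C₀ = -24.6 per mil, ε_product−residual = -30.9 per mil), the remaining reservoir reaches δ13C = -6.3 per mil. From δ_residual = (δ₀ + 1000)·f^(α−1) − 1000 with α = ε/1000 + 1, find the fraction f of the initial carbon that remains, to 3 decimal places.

α − 1 = ε/1000 = -0.0309
(δ_res + 1000)/(δ₀ + 1000) = (-6.3 + 1000)/(-24.6 + 1000) = 993.7/975.4 = 1.018762
f = 1.018762^(1/-0.0309) = exp(ln(1.018762)/-0.0309) = exp(0.01859/-0.0309)
f = exp(-0.6015) = 0.5480

0.548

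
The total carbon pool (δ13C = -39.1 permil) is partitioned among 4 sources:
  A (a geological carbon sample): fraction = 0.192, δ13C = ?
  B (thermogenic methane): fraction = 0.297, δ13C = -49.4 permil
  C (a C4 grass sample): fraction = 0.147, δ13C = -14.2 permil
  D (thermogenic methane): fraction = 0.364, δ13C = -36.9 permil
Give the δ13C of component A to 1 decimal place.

-46.4 permil

Isotope mass balance: δ_bulk = Σ fᵢ·δᵢ.
-39.1 = 0.192×δ_A + 0.297×(-49.4) + 0.147×(-14.2) + 0.364×(-36.9)
0.192·δ_A = -39.1 − (-30.191) = -8.909
δ_A = -8.909 / 0.192 = -46.40 permil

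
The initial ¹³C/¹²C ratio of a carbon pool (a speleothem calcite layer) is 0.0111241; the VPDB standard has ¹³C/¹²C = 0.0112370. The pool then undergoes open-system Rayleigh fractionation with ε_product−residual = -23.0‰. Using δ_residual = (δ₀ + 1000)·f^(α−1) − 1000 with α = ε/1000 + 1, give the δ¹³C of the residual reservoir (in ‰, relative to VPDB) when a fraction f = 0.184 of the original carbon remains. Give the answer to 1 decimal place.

29.3‰

δ₀ = (0.0111241/0.0112370 − 1)×1000 = (0.989953 − 1)×1000 = -10.047‰
α − 1 = ε/1000 = -0.0230
f^(α−1) = 0.184^(-0.0230) = 1.039703
δ_res = (-10.047 + 1000) × 1.039703 − 1000 = 1029.257 − 1000 = 29.26‰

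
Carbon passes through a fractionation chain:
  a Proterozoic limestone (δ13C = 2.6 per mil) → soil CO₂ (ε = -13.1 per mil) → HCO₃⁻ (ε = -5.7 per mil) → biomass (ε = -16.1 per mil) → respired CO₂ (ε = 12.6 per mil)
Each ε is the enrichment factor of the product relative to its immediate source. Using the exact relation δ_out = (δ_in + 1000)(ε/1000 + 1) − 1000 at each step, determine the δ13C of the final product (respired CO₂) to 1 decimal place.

-19.8 per mil

step 1: δ = (2.60 + 1000)·(-13.1/1000 + 1) − 1000 = -10.53 per mil
step 2: δ = (-10.53 + 1000)·(-5.7/1000 + 1) − 1000 = -16.17 per mil
step 3: δ = (-16.17 + 1000)·(-16.1/1000 + 1) − 1000 = -32.01 per mil
step 4: δ = (-32.01 + 1000)·(12.6/1000 + 1) − 1000 = -19.82 per mil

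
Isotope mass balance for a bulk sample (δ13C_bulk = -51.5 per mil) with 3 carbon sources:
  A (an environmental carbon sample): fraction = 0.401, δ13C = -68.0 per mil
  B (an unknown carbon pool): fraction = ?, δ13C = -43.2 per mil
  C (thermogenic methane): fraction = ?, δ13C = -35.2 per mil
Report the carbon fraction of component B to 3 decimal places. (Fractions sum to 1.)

0.393

Let f_B and f_C be the unknown fractions; fractions sum to 1 so f_B + f_C = 0.599.
Mass balance: Σ fᵢ·δᵢ = δ_bulk ⇒ f_B·(-43.2) + f_C·(-35.2) = -51.5 − (-27.268) = -24.232
Substitute f_C = 0.599 − f_B:
f_B·(-43.2 − -35.2) = -24.232 − 0.599×(-35.2) = -3.147
f_B = -3.147 / -8.0 = 0.3934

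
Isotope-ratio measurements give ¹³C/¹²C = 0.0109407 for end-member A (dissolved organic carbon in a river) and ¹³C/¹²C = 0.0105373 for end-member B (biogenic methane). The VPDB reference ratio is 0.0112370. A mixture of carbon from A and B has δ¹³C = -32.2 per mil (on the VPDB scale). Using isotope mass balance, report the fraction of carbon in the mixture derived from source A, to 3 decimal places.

δ_A = (0.0109407/0.0112370 − 1)×1000 = (0.973632 − 1)×1000 = -26.368 per mil
δ_B = (0.0105373/0.0112370 − 1)×1000 = (0.937732 − 1)×1000 = -62.268 per mil
f_A = (δ_mix − δ_B)/(δ_A − δ_B) = (-32.2 − (-62.268))/(-26.368 − (-62.268))
f_A = 30.068 / 35.899 = 0.8376

0.838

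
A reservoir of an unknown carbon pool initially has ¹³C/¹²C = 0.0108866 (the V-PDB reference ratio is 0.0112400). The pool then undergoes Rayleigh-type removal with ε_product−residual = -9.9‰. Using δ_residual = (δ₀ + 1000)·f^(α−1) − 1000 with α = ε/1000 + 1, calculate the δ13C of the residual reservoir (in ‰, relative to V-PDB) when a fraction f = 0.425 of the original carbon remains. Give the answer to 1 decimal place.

-23.2‰

δ₀ = (0.0108866/0.0112400 − 1)×1000 = (0.968559 − 1)×1000 = -31.441‰
α − 1 = ε/1000 = -0.0099
f^(α−1) = 0.425^(-0.0099) = 1.008507
δ_res = (-31.441 + 1000) × 1.008507 − 1000 = 976.798 − 1000 = -23.20‰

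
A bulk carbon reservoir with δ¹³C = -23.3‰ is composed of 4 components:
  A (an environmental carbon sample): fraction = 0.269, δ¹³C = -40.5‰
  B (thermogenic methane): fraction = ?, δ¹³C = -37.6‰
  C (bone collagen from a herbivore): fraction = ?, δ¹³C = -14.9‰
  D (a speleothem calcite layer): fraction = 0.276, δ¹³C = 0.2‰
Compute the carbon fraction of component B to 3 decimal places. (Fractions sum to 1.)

Let f_B and f_C be the unknown fractions; fractions sum to 1 so f_B + f_C = 0.455.
Mass balance: Σ fᵢ·δᵢ = δ_bulk ⇒ f_B·(-37.6) + f_C·(-14.9) = -23.3 − (-10.839) = -12.461
Substitute f_C = 0.455 − f_B:
f_B·(-37.6 − -14.9) = -12.461 − 0.455×(-14.9) = -5.681
f_B = -5.681 / -22.7 = 0.2503

0.250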